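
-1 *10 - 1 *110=-120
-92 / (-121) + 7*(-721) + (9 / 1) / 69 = -14043322 / 2783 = -5046.11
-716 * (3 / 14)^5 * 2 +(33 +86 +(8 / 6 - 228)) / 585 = -0.83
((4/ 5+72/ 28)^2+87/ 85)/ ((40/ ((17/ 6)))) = 258023/ 294000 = 0.88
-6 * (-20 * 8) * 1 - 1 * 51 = 909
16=16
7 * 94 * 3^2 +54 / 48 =47385 / 8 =5923.12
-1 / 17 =-0.06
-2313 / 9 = -257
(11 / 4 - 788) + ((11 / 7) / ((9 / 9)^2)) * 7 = -3097 / 4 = -774.25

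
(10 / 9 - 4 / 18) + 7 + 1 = 80 / 9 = 8.89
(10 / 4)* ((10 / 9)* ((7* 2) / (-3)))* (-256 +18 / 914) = 40944050 / 12339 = 3318.26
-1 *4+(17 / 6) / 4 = -79 / 24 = -3.29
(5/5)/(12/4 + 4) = 1/7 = 0.14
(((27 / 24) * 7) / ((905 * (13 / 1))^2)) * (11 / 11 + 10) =693 / 1107321800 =0.00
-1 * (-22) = 22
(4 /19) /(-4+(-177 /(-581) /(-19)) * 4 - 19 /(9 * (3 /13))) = -62748 /3937961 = -0.02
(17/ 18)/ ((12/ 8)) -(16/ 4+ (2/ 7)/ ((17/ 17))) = -691/ 189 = -3.66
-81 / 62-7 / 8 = -541 / 248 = -2.18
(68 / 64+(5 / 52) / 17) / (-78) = -1259 / 91936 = -0.01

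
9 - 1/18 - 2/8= 8.69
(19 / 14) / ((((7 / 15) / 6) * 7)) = 855 / 343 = 2.49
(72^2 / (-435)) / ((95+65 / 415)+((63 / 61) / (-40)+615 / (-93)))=-723239424 / 5372018203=-0.13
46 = 46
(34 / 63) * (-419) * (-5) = 1130.63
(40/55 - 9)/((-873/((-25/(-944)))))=2275/9065232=0.00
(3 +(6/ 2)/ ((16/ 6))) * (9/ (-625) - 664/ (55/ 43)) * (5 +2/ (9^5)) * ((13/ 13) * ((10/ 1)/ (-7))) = 1053765772453/ 68890500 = 15296.24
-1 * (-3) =3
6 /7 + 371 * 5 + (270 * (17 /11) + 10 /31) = 5426731 /2387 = 2273.45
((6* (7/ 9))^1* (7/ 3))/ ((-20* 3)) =-49/ 270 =-0.18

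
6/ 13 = 0.46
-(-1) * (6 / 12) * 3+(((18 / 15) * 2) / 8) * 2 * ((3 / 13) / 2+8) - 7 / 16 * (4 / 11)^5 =66645994 / 10468315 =6.37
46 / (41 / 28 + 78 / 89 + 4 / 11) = 1260952 / 74131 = 17.01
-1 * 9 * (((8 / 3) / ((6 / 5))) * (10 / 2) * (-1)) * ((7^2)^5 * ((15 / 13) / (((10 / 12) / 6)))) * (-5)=-15253663446000 / 13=-1173358726615.38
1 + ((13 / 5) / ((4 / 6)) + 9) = 139 / 10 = 13.90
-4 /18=-2 /9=-0.22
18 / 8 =9 / 4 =2.25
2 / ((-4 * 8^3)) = -1 / 1024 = -0.00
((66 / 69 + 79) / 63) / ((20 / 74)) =22681 / 4830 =4.70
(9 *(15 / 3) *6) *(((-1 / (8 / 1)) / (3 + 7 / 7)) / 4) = -135 / 64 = -2.11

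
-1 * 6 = -6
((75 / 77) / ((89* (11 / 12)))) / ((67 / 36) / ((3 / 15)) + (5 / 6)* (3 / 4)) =12960 / 10779769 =0.00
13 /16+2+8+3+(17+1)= 509 /16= 31.81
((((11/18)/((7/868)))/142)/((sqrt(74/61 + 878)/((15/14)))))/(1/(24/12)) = 1705 *sqrt(51118)/9995664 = 0.04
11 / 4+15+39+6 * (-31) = -517 / 4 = -129.25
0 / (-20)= 0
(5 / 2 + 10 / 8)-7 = -13 / 4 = -3.25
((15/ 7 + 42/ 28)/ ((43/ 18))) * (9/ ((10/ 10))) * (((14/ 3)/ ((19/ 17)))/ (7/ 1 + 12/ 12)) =23409/ 3268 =7.16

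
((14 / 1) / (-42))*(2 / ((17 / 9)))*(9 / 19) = -54 / 323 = -0.17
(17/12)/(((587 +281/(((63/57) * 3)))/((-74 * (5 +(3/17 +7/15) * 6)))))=-585081/423200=-1.38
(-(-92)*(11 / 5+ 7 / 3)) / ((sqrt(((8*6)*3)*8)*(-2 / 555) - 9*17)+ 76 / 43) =-11974362519280 / 4342021159011+ 6847867648*sqrt(2) / 4342021159011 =-2.76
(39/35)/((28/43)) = 1677/980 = 1.71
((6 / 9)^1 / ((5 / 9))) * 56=336 / 5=67.20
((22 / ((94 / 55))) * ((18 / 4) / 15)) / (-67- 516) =-33 / 4982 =-0.01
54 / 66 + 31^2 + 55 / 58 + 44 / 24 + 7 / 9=2771599 / 2871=965.38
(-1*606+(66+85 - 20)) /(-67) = 475 /67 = 7.09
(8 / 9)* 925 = 7400 / 9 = 822.22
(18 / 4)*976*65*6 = 1712880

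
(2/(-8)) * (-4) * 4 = 4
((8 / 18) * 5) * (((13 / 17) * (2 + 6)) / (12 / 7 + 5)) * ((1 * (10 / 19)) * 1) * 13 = 1892800 / 136629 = 13.85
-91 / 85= -1.07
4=4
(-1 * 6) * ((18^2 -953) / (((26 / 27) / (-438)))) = -22315662 / 13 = -1716589.38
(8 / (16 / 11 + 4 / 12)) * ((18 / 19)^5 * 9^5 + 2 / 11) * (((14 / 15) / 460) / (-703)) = -1374635428712 / 2362126639129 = -0.58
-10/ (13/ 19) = -190/ 13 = -14.62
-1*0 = 0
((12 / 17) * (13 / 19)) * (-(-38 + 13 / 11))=63180 / 3553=17.78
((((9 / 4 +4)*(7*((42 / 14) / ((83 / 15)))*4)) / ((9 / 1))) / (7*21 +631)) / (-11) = -875 / 710314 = -0.00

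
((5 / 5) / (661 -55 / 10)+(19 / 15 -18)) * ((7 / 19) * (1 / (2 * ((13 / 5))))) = -255913 / 215878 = -1.19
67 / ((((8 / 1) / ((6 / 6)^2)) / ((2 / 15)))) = 67 / 60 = 1.12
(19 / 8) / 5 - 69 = -2741 / 40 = -68.52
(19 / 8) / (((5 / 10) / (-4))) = -19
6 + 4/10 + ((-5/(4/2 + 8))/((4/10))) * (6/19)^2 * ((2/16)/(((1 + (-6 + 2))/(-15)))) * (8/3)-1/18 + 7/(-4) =285047/64980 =4.39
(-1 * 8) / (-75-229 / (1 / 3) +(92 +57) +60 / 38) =152 / 11617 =0.01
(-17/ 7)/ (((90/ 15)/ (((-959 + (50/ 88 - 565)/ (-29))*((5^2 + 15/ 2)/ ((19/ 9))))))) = 3974184435/ 678832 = 5854.44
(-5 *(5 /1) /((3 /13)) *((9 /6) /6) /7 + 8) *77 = 3817 /12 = 318.08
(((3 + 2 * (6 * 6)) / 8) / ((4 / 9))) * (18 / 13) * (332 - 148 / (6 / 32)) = -694575 / 52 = -13357.21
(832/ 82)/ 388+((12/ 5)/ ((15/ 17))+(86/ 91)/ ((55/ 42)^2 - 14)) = 2.67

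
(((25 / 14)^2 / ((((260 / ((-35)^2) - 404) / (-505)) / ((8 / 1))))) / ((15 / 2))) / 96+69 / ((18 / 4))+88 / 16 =148707625 / 7122816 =20.88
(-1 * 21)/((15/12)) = -84/5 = -16.80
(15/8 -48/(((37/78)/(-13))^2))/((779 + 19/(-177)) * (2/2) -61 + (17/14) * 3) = -489165537231/9790896340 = -49.96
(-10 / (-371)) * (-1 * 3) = -30 / 371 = -0.08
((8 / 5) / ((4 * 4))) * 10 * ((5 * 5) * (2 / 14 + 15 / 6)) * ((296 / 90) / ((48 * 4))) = 6845 / 6048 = 1.13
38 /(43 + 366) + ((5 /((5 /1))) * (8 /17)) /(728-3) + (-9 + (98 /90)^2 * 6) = -243950107 /136104975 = -1.79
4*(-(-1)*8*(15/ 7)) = 480/ 7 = 68.57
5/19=0.26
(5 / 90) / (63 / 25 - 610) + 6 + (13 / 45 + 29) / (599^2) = 980838335929 / 163473323610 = 6.00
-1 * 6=-6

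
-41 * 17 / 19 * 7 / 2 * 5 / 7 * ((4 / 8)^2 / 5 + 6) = -84337 / 152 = -554.85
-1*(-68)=68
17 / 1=17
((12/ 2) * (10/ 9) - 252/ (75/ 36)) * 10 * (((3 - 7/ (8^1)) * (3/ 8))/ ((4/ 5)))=-36431/ 32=-1138.47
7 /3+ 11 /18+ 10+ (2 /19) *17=5039 /342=14.73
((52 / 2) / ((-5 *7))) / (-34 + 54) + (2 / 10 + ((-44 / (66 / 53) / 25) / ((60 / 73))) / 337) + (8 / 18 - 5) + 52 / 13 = -1055714 / 2653875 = -0.40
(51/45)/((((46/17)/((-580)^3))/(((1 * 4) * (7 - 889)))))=6631154476800/23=288311064208.70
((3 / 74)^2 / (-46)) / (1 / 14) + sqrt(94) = -63 / 125948 + sqrt(94) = 9.69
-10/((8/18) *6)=-15/4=-3.75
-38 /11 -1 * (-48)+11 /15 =7471 /165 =45.28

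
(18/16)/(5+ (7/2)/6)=27/134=0.20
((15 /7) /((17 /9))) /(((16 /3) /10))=2025 /952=2.13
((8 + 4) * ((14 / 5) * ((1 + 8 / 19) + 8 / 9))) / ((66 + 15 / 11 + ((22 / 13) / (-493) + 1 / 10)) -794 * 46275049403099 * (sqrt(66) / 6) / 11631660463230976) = 203222746385828229171749903900151964512665600 * sqrt(66) / 22542581887589488734256645453833791028395259213 + 8680091092183461668282482671020529713015685120 / 7514193962529829578085548484611263676131753071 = 1.23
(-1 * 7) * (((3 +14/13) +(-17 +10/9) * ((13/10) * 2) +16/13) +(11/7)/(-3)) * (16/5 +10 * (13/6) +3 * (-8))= 149579/675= 221.60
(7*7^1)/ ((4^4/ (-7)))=-343/ 256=-1.34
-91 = -91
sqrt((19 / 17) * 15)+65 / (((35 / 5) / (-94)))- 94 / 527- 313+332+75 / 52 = -163551249 / 191828+sqrt(4845) / 17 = -848.50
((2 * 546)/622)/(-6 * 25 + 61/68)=-37128/3153229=-0.01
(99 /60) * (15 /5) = 99 /20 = 4.95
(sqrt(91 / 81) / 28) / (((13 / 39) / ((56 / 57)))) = 0.11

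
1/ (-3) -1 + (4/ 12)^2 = -11/ 9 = -1.22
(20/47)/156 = 0.00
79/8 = 9.88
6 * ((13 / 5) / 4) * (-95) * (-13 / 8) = 9633 / 16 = 602.06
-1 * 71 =-71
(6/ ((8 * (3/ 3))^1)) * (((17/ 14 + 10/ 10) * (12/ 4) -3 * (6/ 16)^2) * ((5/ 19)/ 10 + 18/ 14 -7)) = -12650193/ 476672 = -26.54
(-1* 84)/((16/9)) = -189/4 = -47.25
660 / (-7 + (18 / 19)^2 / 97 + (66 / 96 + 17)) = 123259840 / 1997697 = 61.70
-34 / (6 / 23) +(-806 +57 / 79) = -221740 / 237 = -935.61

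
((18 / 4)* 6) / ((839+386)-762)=27 / 463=0.06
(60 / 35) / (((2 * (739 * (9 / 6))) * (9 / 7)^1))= 4 / 6651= 0.00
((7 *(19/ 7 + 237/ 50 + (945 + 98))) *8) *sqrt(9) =4411908/ 25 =176476.32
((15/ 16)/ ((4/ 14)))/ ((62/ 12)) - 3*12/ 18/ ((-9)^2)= 24523/ 40176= 0.61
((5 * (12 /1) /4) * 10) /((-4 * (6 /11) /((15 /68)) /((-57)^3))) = 763921125 /272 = 2808533.55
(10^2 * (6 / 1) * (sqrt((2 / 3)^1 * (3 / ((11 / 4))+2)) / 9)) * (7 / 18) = 1400 * sqrt(561) / 891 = 37.22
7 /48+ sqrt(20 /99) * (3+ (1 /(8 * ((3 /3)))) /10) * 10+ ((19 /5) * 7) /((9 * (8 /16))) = 19.60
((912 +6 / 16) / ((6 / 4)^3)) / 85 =811 / 255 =3.18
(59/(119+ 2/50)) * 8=1475/372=3.97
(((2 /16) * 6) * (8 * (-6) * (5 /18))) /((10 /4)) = -4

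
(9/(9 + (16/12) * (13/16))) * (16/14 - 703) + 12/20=-2650479/4235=-625.85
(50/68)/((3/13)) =325/102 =3.19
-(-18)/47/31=18/1457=0.01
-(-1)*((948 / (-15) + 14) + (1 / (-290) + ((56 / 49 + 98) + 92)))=288137 / 2030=141.94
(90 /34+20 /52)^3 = 300763000 /10793861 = 27.86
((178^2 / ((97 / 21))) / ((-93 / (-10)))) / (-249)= -2217880 / 748743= -2.96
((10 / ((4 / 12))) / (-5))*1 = -6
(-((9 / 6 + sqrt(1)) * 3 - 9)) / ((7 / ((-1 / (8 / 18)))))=-27 / 56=-0.48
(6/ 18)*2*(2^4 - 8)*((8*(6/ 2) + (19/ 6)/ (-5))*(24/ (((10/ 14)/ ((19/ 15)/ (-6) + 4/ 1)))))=15865.24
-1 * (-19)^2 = -361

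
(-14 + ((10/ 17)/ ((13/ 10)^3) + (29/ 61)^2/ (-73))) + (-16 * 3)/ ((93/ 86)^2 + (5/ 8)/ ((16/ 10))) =-83351080330253699/ 1872899088266453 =-44.50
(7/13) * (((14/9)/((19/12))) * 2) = 784/741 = 1.06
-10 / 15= -2 / 3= -0.67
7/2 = 3.50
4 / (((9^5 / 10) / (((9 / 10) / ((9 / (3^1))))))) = 4 / 19683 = 0.00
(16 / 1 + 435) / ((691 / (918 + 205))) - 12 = 498181 / 691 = 720.96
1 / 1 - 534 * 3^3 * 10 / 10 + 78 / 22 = -158548 / 11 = -14413.45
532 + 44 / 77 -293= 1677 / 7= 239.57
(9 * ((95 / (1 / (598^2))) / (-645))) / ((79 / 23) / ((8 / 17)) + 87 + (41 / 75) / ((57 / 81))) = -1781511607200 / 357313703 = -4985.85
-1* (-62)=62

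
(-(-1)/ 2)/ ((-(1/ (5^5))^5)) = -298023223876953125/ 2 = -149011611938476562.50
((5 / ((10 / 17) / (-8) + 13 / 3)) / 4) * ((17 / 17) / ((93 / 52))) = 4420 / 26939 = 0.16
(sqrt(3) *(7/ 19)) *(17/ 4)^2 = 2023 *sqrt(3)/ 304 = 11.53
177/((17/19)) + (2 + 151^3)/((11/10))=585339003/187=3130155.10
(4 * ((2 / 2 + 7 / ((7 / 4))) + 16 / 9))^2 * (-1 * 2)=-119072 / 81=-1470.02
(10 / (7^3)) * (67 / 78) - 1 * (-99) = 1324658 / 13377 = 99.03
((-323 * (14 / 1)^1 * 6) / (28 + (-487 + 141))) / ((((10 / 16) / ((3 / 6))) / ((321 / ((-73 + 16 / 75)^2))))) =6532029000 / 1579436093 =4.14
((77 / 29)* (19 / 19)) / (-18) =-77 / 522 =-0.15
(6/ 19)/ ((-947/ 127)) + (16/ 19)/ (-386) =-154642/ 3472649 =-0.04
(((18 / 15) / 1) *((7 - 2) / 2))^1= 3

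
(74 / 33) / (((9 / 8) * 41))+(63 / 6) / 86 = 357541 / 2094444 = 0.17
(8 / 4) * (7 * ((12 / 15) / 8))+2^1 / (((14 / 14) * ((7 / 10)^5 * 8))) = 2.89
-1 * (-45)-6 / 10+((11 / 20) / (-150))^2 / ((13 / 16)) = 324675121 / 7312500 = 44.40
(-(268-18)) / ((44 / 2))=-125 / 11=-11.36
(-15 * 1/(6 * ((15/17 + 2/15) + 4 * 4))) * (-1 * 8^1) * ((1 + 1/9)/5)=3400/13017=0.26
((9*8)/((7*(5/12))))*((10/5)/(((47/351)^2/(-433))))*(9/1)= -829637505216/77315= -10730615.08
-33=-33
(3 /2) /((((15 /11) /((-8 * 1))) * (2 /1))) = -22 /5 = -4.40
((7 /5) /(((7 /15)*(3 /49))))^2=2401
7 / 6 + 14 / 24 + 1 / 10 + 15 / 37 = 1669 / 740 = 2.26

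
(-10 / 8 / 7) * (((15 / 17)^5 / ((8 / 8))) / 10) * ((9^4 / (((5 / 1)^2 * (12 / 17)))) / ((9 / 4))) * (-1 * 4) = 7381125 / 1169294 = 6.31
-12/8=-3/2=-1.50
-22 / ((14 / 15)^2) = -2475 / 98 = -25.26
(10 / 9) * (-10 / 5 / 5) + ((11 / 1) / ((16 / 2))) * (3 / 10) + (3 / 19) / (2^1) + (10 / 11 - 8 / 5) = -0.64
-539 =-539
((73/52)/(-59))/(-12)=73/36816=0.00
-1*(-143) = 143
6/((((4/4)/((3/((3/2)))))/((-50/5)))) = -120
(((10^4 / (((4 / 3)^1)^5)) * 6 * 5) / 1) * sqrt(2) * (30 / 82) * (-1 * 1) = -34171875 * sqrt(2) / 1312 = -36834.09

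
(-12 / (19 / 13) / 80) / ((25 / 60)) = -0.25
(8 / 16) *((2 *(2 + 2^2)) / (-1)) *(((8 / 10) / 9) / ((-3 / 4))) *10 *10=640 / 9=71.11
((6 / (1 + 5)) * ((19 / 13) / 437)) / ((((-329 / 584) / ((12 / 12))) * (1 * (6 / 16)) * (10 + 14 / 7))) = -1168 / 885339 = -0.00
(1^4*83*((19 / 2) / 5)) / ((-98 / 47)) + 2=-72159 / 980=-73.63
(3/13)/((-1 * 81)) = -1/351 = -0.00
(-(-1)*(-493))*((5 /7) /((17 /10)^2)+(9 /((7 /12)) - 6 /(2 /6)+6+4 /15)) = -3469328 /1785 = -1943.60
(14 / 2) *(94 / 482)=329 / 241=1.37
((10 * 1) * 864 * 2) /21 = 5760 /7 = 822.86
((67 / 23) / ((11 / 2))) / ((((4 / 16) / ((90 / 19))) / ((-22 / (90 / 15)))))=-16080 / 437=-36.80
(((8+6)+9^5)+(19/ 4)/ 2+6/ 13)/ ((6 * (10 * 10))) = 6142847/ 62400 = 98.44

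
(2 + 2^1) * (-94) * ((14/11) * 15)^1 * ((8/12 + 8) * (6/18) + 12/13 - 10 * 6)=173027680/429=403327.93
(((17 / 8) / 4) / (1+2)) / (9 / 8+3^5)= 17 / 23436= 0.00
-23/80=-0.29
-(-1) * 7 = 7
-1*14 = -14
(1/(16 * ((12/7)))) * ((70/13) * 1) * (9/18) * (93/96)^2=235445/2555904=0.09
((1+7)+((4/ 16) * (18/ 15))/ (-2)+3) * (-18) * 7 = -13671/ 10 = -1367.10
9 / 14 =0.64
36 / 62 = 18 / 31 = 0.58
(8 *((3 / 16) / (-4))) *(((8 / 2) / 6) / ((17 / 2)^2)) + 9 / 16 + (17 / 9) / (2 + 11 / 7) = 1131881 / 1040400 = 1.09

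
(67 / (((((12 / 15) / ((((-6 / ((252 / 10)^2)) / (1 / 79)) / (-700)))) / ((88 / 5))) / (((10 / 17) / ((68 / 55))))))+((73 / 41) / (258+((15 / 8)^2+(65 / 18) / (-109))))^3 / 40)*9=84474536358328789288367269813973 / 12551676682163021259581316040680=6.73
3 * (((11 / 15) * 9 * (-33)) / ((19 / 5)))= -3267 / 19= -171.95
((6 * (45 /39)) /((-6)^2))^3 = 125 /17576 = 0.01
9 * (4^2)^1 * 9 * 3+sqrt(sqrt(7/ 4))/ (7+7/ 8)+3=4 * sqrt(2) * 7^(1/ 4)/ 63+3891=3891.15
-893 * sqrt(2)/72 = -17.54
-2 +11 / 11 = -1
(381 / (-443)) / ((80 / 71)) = -27051 / 35440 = -0.76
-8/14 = -0.57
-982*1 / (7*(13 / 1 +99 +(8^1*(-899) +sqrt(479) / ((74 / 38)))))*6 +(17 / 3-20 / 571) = 4142076*sqrt(479) / 480360080767 +4731860264749169 / 822856818353871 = 5.75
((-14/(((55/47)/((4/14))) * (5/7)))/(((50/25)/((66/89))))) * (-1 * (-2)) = -3.55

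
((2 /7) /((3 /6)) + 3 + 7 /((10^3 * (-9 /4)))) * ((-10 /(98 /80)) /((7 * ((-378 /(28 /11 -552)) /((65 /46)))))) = -8831649944 /1033277553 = -8.55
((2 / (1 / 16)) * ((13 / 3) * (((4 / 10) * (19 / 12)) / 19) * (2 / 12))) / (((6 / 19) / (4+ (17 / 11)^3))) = 18.76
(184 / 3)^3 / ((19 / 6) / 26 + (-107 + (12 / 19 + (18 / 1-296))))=-6154749952 / 10250163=-600.45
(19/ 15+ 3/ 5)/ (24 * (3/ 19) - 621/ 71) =-37772/ 100305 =-0.38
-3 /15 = -1 /5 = -0.20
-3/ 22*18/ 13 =-0.19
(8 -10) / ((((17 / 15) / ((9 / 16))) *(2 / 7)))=-945 / 272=-3.47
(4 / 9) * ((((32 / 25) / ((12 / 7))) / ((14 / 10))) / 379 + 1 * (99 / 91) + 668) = 1384573292 / 4656015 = 297.37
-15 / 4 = -3.75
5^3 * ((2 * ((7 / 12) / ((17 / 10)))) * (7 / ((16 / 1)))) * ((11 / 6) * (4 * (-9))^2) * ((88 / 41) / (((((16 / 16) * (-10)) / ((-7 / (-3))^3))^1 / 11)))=-5592529250 / 2091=-2674571.62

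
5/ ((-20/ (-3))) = 3/ 4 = 0.75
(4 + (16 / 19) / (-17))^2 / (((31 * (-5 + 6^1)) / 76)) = 6512704 / 170221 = 38.26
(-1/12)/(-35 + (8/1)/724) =181/75996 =0.00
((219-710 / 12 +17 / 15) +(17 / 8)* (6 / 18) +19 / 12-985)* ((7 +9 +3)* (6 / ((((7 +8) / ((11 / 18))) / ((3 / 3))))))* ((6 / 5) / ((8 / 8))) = -20609281 / 4500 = -4579.84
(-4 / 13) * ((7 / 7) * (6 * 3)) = -72 / 13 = -5.54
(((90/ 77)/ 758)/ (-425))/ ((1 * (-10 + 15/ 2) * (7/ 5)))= 18/ 17363885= 0.00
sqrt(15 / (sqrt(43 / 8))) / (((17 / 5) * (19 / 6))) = 30 * sqrt(15) * 86^(3 / 4) / 13889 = 0.24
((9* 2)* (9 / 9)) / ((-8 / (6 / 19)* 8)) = -27 / 304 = -0.09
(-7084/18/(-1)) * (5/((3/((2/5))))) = 7084/27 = 262.37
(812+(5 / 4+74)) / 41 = 3549 / 164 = 21.64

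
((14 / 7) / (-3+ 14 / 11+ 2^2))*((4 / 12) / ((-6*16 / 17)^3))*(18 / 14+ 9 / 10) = -918731 / 258048000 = -0.00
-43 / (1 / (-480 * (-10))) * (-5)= 1032000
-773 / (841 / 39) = -30147 / 841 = -35.85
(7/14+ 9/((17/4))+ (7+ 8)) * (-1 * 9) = -5391/34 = -158.56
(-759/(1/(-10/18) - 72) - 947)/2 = -57608/123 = -468.36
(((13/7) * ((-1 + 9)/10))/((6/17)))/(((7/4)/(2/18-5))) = -77792/6615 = -11.76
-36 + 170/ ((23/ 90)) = 629.22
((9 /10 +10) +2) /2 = 129 /20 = 6.45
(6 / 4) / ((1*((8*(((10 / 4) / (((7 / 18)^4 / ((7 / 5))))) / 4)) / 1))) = 343 / 69984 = 0.00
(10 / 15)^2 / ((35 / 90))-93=-643 / 7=-91.86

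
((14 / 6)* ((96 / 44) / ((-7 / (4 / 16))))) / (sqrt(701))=-2* sqrt(701) / 7711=-0.01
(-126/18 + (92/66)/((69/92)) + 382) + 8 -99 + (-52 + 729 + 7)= 96016/99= 969.86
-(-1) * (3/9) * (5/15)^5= 1/729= 0.00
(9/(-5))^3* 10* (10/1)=-2916/5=-583.20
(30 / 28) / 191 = 15 / 2674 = 0.01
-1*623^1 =-623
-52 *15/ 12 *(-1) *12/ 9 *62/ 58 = 8060/ 87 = 92.64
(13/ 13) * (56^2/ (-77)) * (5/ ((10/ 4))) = -81.45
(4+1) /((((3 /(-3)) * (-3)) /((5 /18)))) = 25 /54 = 0.46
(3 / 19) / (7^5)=3 / 319333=0.00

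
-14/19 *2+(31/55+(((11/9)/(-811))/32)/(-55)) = -222122959/244078560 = -0.91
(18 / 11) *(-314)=-5652 / 11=-513.82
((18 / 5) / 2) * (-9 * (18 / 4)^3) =-59049 / 40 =-1476.22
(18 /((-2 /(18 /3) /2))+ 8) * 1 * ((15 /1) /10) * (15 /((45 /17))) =-850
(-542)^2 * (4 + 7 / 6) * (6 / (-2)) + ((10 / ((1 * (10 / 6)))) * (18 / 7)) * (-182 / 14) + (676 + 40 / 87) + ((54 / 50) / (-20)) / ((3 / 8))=-4552866.26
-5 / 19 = -0.26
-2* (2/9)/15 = -4/135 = -0.03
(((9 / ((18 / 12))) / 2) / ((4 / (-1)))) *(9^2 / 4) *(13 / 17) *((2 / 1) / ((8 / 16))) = -3159 / 68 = -46.46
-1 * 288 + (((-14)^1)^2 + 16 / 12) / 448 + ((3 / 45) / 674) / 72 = -1465242293 / 5095440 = -287.56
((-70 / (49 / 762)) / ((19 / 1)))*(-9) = 68580 / 133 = 515.64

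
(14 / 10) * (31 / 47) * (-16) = -3472 / 235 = -14.77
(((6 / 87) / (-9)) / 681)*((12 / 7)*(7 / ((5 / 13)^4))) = -0.01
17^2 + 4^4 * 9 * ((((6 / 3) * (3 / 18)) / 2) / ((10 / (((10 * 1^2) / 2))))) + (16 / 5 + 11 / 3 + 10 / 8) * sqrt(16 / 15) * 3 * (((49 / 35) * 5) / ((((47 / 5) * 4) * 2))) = 3409 * sqrt(15) / 5640 + 481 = 483.34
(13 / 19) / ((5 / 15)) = 39 / 19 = 2.05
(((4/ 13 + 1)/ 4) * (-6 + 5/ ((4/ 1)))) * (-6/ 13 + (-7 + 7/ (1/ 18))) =-497743/ 2704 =-184.08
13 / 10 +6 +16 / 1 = 233 / 10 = 23.30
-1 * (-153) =153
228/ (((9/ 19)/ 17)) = 24548/ 3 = 8182.67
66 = 66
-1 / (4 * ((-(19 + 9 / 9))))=1 / 80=0.01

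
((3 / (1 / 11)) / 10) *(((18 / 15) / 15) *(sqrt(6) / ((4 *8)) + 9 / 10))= 33 *sqrt(6) / 4000 + 297 / 1250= 0.26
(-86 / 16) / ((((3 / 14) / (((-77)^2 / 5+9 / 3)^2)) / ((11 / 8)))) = -3655668478 / 75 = -48742246.37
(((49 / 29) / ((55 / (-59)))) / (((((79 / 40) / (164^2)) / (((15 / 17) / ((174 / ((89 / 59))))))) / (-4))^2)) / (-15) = 1796931241851289600 / 85646963562567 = 20980.68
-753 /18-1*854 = -895.83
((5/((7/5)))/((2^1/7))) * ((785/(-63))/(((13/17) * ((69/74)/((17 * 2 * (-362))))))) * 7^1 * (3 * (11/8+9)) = 3152578427875/5382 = 585763364.53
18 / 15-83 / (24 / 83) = -34301 / 120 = -285.84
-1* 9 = -9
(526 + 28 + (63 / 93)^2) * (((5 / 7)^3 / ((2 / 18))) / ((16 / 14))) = 599439375 / 376712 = 1591.24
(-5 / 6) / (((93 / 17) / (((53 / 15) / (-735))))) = 901 / 1230390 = 0.00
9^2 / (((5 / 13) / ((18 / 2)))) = 9477 / 5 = 1895.40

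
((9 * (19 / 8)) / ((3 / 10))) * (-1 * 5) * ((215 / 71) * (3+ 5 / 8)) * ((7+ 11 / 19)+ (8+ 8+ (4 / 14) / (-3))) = -730274375 / 7952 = -91835.31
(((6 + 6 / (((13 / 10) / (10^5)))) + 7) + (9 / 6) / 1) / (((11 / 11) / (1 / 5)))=92310.59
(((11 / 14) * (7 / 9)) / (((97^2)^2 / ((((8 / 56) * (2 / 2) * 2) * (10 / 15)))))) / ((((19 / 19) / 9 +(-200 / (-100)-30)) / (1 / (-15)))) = 22 / 6999567602265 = 0.00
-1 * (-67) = 67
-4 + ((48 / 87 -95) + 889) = 22926 / 29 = 790.55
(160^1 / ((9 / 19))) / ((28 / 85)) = 64600 / 63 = 1025.40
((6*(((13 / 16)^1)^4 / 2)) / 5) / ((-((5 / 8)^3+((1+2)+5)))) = -28561 / 900480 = -0.03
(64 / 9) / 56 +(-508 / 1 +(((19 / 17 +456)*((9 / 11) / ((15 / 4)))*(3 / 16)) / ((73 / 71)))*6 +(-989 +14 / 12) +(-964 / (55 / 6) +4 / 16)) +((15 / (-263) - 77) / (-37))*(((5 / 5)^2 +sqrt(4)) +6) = -246502404746221 / 167375730060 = -1472.75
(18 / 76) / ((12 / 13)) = 39 / 152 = 0.26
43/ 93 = 0.46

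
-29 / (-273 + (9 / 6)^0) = 0.11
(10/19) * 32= 320/19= 16.84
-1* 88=-88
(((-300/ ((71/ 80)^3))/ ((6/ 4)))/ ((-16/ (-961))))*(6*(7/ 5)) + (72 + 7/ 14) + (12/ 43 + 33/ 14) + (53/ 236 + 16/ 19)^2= -312500564365201494165/ 2166071307556016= -144270.67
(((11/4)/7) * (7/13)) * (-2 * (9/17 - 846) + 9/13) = 4112361/11492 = 357.85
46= 46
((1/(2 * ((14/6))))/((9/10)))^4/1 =625/194481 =0.00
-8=-8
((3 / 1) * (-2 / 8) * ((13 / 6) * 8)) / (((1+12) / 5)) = -5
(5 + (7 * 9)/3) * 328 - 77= 8451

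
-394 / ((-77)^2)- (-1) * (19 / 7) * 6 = 16.22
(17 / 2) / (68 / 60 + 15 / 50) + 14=857 / 43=19.93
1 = 1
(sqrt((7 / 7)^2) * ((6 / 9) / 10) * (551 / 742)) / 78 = 551 / 868140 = 0.00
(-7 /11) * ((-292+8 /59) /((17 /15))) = 1808100 /11033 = 163.88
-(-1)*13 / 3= 4.33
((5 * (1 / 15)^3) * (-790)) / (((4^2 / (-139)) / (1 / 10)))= 10981 / 10800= 1.02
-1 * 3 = -3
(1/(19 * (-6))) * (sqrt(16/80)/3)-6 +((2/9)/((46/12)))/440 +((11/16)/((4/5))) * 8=26569/30360-sqrt(5)/1710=0.87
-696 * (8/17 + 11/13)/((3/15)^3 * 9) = -2813000/221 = -12728.51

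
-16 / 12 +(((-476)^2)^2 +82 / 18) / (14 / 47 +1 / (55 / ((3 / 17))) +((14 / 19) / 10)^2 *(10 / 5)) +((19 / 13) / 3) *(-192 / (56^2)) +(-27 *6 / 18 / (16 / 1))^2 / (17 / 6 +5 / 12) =114929905449810979022569 / 698354250048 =164572500907.54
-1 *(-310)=310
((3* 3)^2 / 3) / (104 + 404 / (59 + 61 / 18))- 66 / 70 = -3032877 / 4342240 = -0.70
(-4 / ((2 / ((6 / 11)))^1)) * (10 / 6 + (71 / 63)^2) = -46624 / 14553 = -3.20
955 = 955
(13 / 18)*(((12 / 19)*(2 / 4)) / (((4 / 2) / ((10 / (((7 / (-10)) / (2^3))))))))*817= -223600 / 21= -10647.62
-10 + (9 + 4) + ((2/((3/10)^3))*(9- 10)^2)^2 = 4002187/729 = 5489.97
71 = 71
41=41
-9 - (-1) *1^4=-8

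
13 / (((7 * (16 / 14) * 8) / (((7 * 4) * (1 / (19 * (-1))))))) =-0.30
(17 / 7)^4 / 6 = 5.80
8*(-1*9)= -72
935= 935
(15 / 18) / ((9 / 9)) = 5 / 6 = 0.83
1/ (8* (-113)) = -1/ 904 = -0.00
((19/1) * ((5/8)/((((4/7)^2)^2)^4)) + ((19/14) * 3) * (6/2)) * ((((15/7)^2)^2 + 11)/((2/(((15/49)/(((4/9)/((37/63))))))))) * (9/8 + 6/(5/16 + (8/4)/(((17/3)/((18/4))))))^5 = 858179437.50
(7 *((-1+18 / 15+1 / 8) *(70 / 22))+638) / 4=56781 / 352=161.31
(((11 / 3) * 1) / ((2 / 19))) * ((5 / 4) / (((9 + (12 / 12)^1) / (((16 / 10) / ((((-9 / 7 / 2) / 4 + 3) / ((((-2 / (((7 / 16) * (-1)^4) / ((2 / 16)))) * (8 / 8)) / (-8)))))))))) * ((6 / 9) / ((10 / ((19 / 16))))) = 0.01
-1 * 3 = -3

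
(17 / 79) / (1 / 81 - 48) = -1377 / 307073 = -0.00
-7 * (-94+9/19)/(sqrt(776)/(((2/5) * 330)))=410487 * sqrt(194)/1843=3102.24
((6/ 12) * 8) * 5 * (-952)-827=-19867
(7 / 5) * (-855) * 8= -9576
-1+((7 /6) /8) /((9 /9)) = -41 /48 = -0.85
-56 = -56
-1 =-1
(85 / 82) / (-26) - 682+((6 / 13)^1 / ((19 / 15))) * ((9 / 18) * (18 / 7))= -193263657 / 283556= -681.57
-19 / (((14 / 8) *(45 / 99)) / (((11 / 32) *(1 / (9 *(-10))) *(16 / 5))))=2299 / 7875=0.29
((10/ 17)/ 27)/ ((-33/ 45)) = -0.03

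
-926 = -926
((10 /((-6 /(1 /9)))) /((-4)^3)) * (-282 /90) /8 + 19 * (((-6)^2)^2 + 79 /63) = 24647.82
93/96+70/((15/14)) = 6365/96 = 66.30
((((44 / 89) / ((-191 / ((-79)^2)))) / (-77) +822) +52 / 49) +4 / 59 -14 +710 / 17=711054311370 / 835449853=851.10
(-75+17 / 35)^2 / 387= 6801664 / 474075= 14.35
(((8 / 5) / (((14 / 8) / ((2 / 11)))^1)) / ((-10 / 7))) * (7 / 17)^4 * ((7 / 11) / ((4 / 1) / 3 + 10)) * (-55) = 806736 / 78092135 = 0.01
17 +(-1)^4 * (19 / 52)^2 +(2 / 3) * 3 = 51737 / 2704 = 19.13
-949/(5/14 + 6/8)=-26572/31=-857.16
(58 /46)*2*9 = 522 /23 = 22.70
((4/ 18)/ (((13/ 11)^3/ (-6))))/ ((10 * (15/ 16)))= -42592/ 494325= -0.09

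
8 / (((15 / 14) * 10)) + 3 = 281 / 75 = 3.75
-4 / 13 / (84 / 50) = -50 / 273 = -0.18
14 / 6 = 7 / 3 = 2.33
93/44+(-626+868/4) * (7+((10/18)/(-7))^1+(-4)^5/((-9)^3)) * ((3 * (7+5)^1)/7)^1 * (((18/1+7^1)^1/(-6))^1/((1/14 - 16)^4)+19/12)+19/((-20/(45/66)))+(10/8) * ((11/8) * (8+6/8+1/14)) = -1148804497594059097289/41459538224877696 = -27709.05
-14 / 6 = -7 / 3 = -2.33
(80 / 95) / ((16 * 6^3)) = 1 / 4104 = 0.00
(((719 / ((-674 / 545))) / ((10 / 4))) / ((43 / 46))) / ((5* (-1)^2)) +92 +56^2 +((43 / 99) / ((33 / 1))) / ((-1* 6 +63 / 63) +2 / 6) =3510840794239 / 1104648930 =3178.24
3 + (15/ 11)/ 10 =69/ 22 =3.14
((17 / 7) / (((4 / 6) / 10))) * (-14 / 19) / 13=-510 / 247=-2.06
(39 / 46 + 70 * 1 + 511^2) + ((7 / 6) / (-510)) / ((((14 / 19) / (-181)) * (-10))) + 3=367657788703 / 1407600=261194.79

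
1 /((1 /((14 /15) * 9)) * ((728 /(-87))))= -1.00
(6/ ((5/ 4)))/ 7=24/ 35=0.69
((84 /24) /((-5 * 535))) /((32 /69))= -0.00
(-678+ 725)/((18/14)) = 329/9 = 36.56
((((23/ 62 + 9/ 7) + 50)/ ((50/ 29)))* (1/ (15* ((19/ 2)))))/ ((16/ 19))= 216717/ 868000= 0.25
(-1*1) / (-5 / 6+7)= -6 / 37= -0.16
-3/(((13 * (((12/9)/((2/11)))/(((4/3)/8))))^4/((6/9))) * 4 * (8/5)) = -5/1712789917696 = -0.00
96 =96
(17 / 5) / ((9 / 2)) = 0.76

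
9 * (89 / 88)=801 / 88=9.10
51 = 51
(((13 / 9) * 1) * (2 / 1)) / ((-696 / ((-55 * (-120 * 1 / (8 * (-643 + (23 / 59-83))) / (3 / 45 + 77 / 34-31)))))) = -17928625 / 108913495794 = -0.00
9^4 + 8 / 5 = 32813 / 5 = 6562.60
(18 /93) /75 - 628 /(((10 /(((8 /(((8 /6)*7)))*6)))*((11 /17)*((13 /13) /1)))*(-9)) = 55.46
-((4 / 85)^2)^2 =-0.00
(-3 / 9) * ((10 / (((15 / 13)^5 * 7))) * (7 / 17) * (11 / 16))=-0.07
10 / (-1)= -10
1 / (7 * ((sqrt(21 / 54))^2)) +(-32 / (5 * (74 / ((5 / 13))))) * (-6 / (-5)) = 0.33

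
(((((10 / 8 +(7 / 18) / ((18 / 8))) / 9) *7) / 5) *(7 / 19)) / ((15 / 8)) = 45178 / 1038825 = 0.04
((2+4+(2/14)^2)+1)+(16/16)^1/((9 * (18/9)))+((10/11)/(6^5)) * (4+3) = 14830331/2095632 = 7.08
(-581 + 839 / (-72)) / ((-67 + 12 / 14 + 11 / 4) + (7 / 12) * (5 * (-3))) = 298697 / 36360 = 8.21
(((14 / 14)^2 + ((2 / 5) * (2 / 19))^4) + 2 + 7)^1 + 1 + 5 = 1303210256 / 81450625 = 16.00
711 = 711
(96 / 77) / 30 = 16 / 385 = 0.04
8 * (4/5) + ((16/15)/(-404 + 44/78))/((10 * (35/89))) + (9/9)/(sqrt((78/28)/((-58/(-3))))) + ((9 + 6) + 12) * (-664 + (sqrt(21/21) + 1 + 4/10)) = -122919519528/6883625 + 2 * sqrt(2639)/39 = -17854.17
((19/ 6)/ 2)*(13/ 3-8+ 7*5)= 893/ 18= 49.61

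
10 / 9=1.11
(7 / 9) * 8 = 56 / 9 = 6.22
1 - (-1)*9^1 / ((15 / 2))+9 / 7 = 122 / 35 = 3.49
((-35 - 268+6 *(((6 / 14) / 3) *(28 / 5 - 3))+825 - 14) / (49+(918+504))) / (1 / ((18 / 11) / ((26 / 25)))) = 803610 / 1472471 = 0.55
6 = 6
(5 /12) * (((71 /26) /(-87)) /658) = -355 /17860752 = -0.00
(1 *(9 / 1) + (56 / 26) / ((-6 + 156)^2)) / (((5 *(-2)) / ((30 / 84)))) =-164533 / 511875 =-0.32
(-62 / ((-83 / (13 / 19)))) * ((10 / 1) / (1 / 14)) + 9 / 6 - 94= -66065 / 3154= -20.95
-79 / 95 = -0.83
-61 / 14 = -4.36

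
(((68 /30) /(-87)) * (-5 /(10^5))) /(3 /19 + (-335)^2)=323 /27826227900000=0.00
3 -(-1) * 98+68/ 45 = 4613/ 45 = 102.51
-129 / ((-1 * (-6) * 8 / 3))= -129 / 16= -8.06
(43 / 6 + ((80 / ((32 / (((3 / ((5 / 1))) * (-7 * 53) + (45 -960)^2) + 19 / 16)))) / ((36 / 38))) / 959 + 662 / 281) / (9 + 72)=358979059813 / 12572812224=28.55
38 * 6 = 228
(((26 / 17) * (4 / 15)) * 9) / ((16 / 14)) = 273 / 85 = 3.21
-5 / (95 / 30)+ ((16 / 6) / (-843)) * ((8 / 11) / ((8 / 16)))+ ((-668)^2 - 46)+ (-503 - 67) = 235530173086 / 528561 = 445606.42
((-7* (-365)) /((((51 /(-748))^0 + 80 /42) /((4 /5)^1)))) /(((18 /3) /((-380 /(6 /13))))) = -17670380 /183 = -96559.45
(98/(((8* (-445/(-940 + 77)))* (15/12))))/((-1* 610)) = -42287/1357250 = -0.03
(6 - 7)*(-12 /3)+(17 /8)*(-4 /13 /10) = 1023 /260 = 3.93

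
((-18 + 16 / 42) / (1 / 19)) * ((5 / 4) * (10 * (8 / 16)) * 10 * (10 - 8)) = -878750 / 21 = -41845.24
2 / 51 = 0.04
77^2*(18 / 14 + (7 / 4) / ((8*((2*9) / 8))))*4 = 590359 / 18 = 32797.72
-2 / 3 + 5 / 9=-1 / 9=-0.11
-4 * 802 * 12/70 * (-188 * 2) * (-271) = -1961294208/35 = -56036977.37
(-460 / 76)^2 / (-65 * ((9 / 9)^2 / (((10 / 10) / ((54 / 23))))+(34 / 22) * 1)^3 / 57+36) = -642507939975 / 548871985199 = -1.17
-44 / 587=-0.07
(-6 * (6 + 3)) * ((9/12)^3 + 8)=-14553/32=-454.78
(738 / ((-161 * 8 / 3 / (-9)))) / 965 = 9963 / 621460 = 0.02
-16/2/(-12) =2/3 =0.67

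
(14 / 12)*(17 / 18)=119 / 108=1.10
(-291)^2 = 84681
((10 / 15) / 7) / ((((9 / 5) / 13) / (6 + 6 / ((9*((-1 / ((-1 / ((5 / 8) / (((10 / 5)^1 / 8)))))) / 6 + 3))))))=4.26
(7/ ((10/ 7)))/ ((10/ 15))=147/ 20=7.35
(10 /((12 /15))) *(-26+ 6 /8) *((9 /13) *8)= -22725 /13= -1748.08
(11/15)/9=11/135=0.08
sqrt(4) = 2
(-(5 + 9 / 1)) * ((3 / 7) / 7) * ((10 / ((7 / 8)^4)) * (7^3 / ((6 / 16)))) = -655360 / 49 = -13374.69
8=8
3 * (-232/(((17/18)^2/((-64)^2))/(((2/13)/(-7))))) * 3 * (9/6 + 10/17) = 196740513792/447083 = 440053.67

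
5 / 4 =1.25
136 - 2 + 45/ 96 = 4303/ 32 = 134.47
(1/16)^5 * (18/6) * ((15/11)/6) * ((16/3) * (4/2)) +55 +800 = 616366085/720896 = 855.00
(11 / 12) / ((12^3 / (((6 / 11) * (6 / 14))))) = 1 / 8064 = 0.00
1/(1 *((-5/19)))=-19/5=-3.80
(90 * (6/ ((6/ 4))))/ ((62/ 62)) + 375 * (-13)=-4515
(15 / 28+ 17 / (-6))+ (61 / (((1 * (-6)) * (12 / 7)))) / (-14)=-1.87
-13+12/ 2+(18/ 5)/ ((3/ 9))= 3.80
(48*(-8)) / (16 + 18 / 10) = -1920 / 89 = -21.57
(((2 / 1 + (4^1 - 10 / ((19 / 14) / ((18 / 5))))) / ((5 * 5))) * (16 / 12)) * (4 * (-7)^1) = 2912 / 95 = 30.65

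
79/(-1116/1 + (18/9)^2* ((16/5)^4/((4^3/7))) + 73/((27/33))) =-444375/5517577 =-0.08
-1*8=-8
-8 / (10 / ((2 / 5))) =-0.32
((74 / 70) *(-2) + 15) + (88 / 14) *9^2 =522.03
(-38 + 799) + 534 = 1295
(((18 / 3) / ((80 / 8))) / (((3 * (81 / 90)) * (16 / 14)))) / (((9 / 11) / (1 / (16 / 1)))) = 77 / 5184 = 0.01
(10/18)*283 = 1415/9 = 157.22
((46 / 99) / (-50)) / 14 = -23 / 34650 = -0.00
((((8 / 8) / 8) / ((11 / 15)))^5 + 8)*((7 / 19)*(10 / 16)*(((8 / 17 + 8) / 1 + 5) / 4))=338387791442785 / 54546370920448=6.20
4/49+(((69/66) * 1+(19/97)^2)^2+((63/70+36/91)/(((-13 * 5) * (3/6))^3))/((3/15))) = 1.26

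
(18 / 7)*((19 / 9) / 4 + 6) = 235 / 14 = 16.79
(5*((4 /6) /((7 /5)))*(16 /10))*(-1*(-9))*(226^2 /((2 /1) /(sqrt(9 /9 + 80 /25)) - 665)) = -4891037760 /1857341 - 4903296*sqrt(105) /13001387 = -2637.22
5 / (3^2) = 0.56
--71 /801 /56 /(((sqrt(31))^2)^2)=71 /43106616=0.00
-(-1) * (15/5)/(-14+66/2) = 3/19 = 0.16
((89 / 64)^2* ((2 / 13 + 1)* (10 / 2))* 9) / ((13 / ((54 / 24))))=48120075 / 2768896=17.38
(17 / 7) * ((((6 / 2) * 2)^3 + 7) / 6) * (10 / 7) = 18955 / 147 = 128.95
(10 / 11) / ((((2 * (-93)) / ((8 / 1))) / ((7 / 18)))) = -140 / 9207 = -0.02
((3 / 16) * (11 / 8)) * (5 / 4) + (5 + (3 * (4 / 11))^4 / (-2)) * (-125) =-4019152235 / 7496192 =-536.16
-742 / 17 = -43.65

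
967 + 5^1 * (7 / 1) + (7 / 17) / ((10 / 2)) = 85177 / 85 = 1002.08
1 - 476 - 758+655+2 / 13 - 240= -10632 / 13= -817.85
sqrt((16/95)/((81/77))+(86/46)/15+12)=sqrt(190026391)/3933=3.50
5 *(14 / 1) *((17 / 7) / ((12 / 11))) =935 / 6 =155.83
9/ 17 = 0.53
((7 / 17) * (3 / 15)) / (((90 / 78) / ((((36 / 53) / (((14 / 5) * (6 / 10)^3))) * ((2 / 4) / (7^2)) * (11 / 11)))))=325 / 397341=0.00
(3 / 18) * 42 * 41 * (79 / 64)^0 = 287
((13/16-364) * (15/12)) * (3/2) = -87165/128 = -680.98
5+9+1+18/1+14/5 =179/5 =35.80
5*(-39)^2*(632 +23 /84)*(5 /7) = 3434601.66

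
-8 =-8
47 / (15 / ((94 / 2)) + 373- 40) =2209 / 15666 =0.14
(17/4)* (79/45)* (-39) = -17459/60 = -290.98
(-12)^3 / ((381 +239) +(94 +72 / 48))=-128 / 53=-2.42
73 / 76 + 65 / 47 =8371 / 3572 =2.34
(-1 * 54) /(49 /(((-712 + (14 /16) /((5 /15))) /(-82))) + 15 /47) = -14403150 /1595893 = -9.03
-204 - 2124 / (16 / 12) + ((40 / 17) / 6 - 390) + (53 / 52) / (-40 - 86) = -243554029 / 111384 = -2186.62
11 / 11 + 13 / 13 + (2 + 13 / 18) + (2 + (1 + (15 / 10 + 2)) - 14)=-25 / 9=-2.78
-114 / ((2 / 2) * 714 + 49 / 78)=-8892 / 55741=-0.16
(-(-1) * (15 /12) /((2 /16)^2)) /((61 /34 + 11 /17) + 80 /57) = 155040 /7451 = 20.81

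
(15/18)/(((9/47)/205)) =48175/54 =892.13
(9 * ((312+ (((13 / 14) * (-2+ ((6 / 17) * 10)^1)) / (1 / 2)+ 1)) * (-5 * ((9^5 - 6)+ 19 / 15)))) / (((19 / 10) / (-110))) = 109849348752000 / 2261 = 48584409001.33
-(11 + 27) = -38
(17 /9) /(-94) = -17 /846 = -0.02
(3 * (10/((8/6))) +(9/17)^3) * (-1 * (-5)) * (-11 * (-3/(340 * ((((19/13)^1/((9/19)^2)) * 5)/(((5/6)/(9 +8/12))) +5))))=7733146707/269329834616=0.03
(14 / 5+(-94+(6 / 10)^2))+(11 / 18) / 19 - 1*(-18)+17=-477157 / 8550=-55.81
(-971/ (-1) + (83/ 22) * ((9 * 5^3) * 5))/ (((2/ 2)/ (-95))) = -46382515/ 22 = -2108296.14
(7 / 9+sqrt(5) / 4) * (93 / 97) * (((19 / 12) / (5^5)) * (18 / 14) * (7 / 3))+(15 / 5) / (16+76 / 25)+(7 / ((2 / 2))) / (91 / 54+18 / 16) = 1767 * sqrt(5) / 4850000+348092606767 / 131373768750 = 2.65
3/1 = 3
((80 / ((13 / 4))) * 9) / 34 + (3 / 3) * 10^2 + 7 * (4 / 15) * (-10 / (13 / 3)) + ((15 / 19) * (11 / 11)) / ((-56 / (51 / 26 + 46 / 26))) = 48042529 / 470288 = 102.16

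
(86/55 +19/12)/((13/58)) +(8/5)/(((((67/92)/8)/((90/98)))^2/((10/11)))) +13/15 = 2511380075213/15412667270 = 162.94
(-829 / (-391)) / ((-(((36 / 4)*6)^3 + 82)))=-829 / 61600486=-0.00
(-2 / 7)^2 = 4 / 49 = 0.08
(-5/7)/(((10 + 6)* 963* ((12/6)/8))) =-5/26964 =-0.00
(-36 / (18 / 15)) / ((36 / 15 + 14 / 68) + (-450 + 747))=-5100 / 50933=-0.10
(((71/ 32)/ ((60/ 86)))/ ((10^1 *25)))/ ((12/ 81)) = 27477/ 320000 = 0.09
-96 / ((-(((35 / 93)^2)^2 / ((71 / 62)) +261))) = 16447491936 / 44719619951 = 0.37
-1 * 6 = -6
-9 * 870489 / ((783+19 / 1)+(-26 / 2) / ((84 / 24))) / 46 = -54840807 / 257048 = -213.35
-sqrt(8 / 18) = -2 / 3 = -0.67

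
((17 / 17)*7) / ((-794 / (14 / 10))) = -0.01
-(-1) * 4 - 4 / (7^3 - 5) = 674 / 169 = 3.99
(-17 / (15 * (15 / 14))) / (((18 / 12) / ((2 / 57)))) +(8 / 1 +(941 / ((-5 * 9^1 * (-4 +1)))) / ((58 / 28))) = 12653182 / 1115775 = 11.34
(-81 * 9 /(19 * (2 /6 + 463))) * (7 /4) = -15309 /105640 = -0.14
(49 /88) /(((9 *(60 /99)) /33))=539 /160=3.37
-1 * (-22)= 22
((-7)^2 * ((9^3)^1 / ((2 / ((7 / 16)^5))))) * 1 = 600362847 / 2097152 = 286.28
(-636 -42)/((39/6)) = -1356/13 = -104.31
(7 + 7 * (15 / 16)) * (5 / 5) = 217 / 16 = 13.56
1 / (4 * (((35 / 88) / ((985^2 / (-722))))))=-2134495 / 2527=-844.68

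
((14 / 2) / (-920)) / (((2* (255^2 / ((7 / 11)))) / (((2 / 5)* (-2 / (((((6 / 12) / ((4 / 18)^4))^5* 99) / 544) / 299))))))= 170993385472 / 1266046091119805191272635625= 0.00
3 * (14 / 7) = 6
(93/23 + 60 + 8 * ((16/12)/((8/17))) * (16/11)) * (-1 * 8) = -589064/759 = -776.11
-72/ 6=-12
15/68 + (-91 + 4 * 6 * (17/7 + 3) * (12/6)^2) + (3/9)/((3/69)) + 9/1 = 638359/1428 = 447.03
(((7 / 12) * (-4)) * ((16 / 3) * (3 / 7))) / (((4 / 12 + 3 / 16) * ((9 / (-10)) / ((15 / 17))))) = 512 / 51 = 10.04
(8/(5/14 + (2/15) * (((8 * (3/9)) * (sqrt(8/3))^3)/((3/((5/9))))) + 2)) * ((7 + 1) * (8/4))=94281884928/1710527635 - 4682022912 * sqrt(6)/1710527635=48.41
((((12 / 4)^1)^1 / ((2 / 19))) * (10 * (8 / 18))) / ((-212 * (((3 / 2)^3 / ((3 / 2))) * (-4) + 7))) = 95 / 318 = 0.30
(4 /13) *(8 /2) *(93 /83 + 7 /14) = 2152 /1079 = 1.99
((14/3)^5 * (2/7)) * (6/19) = 307328/1539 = 199.69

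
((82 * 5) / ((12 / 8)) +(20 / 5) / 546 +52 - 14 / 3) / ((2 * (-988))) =-10943 / 67431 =-0.16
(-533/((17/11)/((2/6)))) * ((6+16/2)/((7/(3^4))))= -18623.65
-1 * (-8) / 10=4 / 5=0.80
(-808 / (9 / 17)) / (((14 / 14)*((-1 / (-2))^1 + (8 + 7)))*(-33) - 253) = 27472 / 13761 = 2.00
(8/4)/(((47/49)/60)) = 125.11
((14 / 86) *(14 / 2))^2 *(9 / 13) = 21609 / 24037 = 0.90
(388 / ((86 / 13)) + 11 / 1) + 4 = 3167 / 43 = 73.65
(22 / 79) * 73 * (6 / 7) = 9636 / 553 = 17.42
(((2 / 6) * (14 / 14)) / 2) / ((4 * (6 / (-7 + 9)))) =1 / 72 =0.01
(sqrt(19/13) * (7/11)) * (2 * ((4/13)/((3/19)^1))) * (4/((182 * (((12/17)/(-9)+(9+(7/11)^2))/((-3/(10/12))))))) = -511632 * sqrt(247)/316115345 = -0.03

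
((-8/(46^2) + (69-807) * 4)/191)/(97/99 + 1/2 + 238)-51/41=-257016429393/196429616783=-1.31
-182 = -182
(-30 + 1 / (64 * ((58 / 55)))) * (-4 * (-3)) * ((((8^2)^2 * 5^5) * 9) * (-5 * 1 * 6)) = 36062820000000 / 29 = 1243545517241.38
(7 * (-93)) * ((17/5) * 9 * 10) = -199206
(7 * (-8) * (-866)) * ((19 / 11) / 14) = 65816 / 11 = 5983.27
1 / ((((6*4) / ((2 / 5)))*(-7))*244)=-1 / 102480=-0.00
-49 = -49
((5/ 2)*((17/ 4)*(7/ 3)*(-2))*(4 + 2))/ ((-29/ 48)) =14280/ 29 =492.41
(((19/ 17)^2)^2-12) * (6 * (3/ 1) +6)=-20926344/ 83521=-250.55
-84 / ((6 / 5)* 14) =-5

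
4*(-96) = -384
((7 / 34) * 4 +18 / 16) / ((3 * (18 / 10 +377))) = 1325 / 772752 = 0.00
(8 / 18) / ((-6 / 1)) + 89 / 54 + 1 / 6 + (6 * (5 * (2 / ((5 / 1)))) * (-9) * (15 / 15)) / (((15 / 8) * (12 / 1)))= -413 / 135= -3.06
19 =19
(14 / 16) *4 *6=21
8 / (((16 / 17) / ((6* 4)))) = 204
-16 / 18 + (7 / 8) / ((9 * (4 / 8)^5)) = 20 / 9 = 2.22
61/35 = 1.74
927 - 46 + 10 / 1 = 891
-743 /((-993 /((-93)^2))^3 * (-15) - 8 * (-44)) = -5934737114847 /2811792984863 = -2.11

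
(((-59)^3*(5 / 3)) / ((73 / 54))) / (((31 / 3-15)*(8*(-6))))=-9242055 / 8176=-1130.39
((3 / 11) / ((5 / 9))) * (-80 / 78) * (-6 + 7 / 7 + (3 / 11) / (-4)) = 4014 / 1573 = 2.55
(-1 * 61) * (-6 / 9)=122 / 3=40.67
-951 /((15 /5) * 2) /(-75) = 317 /150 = 2.11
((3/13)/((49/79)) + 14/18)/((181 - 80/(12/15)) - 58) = 6592/131859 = 0.05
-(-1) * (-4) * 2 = -8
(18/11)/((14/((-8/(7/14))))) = -144/77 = -1.87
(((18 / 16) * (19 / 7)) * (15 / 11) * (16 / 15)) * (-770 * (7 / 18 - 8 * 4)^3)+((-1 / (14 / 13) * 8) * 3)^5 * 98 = -23931414854159 / 55566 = -430684498.69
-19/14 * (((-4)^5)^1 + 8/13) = 126388/91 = 1388.88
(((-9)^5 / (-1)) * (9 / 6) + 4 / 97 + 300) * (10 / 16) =86207335 / 1552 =55545.96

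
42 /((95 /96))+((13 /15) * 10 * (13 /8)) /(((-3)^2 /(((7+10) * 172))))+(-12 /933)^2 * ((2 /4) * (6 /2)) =4617.96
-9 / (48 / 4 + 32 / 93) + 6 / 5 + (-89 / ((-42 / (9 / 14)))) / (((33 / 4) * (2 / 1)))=244621 / 441980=0.55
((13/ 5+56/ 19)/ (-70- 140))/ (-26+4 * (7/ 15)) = 527/ 481460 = 0.00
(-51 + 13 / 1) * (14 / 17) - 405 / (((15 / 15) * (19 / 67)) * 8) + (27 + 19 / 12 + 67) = -885515 / 7752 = -114.23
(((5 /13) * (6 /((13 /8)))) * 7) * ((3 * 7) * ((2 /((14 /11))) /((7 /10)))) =468.64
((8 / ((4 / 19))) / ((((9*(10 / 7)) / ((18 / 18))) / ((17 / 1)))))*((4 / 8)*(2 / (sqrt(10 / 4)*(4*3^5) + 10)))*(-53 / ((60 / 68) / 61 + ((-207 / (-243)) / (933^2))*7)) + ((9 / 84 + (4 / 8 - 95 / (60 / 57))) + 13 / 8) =-78858044643446901*sqrt(10) / 2082658636559300 - 508727959148729787 / 5831444182366040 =-206.98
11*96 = 1056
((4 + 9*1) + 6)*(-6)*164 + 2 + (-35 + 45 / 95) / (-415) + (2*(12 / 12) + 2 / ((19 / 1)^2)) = -2800328686 / 149815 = -18691.91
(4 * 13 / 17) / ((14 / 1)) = 26 / 119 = 0.22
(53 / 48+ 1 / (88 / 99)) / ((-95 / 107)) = -11449 / 4560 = -2.51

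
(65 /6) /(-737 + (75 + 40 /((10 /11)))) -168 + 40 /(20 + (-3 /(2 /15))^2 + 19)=-452729783 /2695716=-167.94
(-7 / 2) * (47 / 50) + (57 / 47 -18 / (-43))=-335209 / 202100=-1.66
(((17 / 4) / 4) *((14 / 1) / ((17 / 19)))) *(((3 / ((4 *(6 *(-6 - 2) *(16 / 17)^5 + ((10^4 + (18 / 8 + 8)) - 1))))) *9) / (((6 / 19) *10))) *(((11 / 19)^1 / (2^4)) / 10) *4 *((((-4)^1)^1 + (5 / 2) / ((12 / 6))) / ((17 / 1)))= -0.00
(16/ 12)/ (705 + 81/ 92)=368/ 194823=0.00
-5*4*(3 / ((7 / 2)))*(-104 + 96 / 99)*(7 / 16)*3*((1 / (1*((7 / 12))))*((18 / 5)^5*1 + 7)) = 4679212464 / 1925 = 2430759.72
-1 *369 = -369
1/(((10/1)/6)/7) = 21/5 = 4.20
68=68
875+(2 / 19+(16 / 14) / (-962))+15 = 56942628 / 63973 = 890.10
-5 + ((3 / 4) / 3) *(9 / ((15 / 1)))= -97 / 20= -4.85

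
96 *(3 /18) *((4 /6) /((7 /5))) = 160 /21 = 7.62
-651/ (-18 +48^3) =-217/ 36858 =-0.01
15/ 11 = 1.36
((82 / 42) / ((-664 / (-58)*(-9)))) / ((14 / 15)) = -5945 / 292824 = -0.02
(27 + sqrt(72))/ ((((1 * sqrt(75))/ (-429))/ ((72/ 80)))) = -34749 * sqrt(3)/ 50- 3861 * sqrt(6)/ 25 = -1582.04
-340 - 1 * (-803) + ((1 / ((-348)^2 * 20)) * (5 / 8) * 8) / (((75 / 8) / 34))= 1051334117 / 2270700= 463.00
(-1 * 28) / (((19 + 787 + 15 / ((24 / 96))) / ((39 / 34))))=-273 / 7361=-0.04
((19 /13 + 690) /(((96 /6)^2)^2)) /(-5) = -0.00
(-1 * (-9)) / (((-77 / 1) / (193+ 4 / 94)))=-81657 / 3619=-22.56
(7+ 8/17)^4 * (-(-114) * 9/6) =44484733611/83521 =532617.35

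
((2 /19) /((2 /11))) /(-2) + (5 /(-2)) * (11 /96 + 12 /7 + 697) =-44620627 /25536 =-1747.36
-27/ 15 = -9/ 5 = -1.80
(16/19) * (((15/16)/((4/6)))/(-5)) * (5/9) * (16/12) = -10/57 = -0.18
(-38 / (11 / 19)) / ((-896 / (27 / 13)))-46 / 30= -1327267 / 960960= -1.38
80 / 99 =0.81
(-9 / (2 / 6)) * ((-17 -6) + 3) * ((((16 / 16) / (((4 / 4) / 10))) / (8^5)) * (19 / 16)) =12825 / 65536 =0.20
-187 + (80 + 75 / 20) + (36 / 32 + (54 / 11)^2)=-75529 / 968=-78.03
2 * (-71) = -142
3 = 3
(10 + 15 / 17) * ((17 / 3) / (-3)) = -185 / 9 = -20.56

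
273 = 273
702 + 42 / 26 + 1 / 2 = 18307 / 26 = 704.12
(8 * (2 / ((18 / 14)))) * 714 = 26656 / 3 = 8885.33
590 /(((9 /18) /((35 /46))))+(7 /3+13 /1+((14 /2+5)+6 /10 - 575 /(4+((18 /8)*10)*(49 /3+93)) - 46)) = 747667513 /850080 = 879.53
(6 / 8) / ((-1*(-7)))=3 / 28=0.11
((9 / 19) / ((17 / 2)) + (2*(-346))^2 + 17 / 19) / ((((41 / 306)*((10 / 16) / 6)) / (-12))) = -1603653593472 / 3895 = -411721076.63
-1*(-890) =890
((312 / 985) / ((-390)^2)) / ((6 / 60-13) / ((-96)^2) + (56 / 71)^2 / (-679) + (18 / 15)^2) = 2002849792 / 1382683207415965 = 0.00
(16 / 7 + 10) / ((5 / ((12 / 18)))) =172 / 105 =1.64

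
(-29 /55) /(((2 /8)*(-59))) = 116 /3245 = 0.04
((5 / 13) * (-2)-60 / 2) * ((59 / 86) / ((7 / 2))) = -6.03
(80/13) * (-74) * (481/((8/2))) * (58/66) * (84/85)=-8893024/187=-47556.28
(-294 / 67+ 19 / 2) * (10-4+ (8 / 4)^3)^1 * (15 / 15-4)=-14385 / 67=-214.70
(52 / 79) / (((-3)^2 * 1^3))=52 / 711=0.07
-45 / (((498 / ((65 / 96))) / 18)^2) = -190125 / 7054336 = -0.03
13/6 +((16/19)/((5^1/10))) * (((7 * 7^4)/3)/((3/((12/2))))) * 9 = 19361911/114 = 169841.32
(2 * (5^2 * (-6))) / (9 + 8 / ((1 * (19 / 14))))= -5700 / 283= -20.14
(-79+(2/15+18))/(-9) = 913/135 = 6.76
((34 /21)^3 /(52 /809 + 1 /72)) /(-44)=-1.23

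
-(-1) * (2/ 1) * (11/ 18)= 11/ 9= 1.22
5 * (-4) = -20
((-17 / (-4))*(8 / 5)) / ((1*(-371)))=-0.02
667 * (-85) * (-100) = 5669500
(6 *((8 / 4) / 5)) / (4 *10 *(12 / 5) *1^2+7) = 12 / 515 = 0.02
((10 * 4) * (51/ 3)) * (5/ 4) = 850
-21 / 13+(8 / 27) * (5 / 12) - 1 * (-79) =81616 / 1053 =77.51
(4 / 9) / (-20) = -1 / 45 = -0.02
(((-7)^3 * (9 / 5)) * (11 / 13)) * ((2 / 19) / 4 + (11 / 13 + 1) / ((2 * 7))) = -2653497 / 32110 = -82.64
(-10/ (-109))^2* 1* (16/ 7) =1600/ 83167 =0.02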